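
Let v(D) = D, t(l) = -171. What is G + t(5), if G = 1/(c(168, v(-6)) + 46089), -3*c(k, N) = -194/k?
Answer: -1986083523/11614525 ≈ -171.00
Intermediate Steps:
c(k, N) = 194/(3*k) (c(k, N) = -(-194)/(3*k) = 194/(3*k))
G = 252/11614525 (G = 1/((194/3)/168 + 46089) = 1/((194/3)*(1/168) + 46089) = 1/(97/252 + 46089) = 1/(11614525/252) = 252/11614525 ≈ 2.1697e-5)
G + t(5) = 252/11614525 - 171 = -1986083523/11614525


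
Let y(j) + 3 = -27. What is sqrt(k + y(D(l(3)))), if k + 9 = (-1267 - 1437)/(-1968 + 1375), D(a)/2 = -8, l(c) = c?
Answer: I*sqrt(12110839)/593 ≈ 5.8686*I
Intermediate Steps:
D(a) = -16 (D(a) = 2*(-8) = -16)
k = -2633/593 (k = -9 + (-1267 - 1437)/(-1968 + 1375) = -9 - 2704/(-593) = -9 - 2704*(-1/593) = -9 + 2704/593 = -2633/593 ≈ -4.4401)
y(j) = -30 (y(j) = -3 - 27 = -30)
sqrt(k + y(D(l(3)))) = sqrt(-2633/593 - 30) = sqrt(-20423/593) = I*sqrt(12110839)/593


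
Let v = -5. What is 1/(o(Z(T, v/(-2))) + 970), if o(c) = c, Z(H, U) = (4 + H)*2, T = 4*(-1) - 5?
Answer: 1/960 ≈ 0.0010417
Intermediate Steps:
T = -9 (T = -4 - 5 = -9)
Z(H, U) = 8 + 2*H
1/(o(Z(T, v/(-2))) + 970) = 1/((8 + 2*(-9)) + 970) = 1/((8 - 18) + 970) = 1/(-10 + 970) = 1/960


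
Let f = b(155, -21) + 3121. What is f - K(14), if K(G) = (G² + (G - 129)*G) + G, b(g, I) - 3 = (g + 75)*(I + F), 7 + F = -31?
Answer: -9046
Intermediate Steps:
F = -38 (F = -7 - 31 = -38)
b(g, I) = 3 + (-38 + I)*(75 + g) (b(g, I) = 3 + (g + 75)*(I - 38) = 3 + (75 + g)*(-38 + I) = 3 + (-38 + I)*(75 + g))
f = -10446 (f = (-2847 - 38*155 + 75*(-21) - 21*155) + 3121 = (-2847 - 5890 - 1575 - 3255) + 3121 = -13567 + 3121 = -10446)
K(G) = G + G² + G*(-129 + G) (K(G) = (G² + (-129 + G)*G) + G = (G² + G*(-129 + G)) + G = G + G² + G*(-129 + G))
f - K(14) = -10446 - 2*14*(-64 + 14) = -10446 - 2*14*(-50) = -10446 - 1*(-1400) = -10446 + 1400 = -9046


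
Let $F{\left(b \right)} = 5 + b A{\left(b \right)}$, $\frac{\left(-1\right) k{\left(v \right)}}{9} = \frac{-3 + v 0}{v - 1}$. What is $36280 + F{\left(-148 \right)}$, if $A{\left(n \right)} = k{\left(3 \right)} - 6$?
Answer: $35175$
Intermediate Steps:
$k{\left(v \right)} = \frac{27}{-1 + v}$ ($k{\left(v \right)} = - 9 \frac{-3 + v 0}{v - 1} = - 9 \frac{-3 + 0}{-1 + v} = - 9 \left(- \frac{3}{-1 + v}\right) = \frac{27}{-1 + v}$)
$A{\left(n \right)} = \frac{15}{2}$ ($A{\left(n \right)} = \frac{27}{-1 + 3} - 6 = \frac{27}{2} - 6 = \frac{15}{2}$)
$F{\left(b \right)} = 5 + \frac{15 b}{2}$ ($F{\left(b \right)} = 5 + b \frac{15}{2} = 5 + \frac{15 b}{2}$)
$36280 + F{\left(-148 \right)} = 36280 + \left(5 + \frac{15}{2} \left(-148\right)\right) = 36280 + \left(5 - 1110\right) = 36280 - 1105 = 35175$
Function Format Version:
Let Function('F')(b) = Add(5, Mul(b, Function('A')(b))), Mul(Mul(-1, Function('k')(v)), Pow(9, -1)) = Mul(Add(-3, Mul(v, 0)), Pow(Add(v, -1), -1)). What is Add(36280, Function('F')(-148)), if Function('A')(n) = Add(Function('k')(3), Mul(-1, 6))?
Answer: 35175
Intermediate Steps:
Function('k')(v) = Mul(27, Pow(Add(-1, v), -1)) (Function('k')(v) = Mul(-9, Mul(Add(-3, Mul(v, 0)), Pow(Add(v, -1), -1))) = Mul(-9, Mul(Add(-3, 0), Pow(Add(-1, v), -1))) = Mul(-9, Mul(-3, Pow(Add(-1, v), -1))) = Mul(27, Pow(Add(-1, v), -1)))
Function('A')(n) = Rational(15, 2) (Function('A')(n) = Add(Mul(27, Pow(Add(-1, 3), -1)), Mul(-1, 6)) = Add(Mul(27, Pow(2, -1)), -6) = Add(Mul(27, Rational(1, 2)), -6) = Add(Rational(27, 2), -6) = Rational(15, 2))
Function('F')(b) = Add(5, Mul(Rational(15, 2), b)) (Function('F')(b) = Add(5, Mul(b, Rational(15, 2))) = Add(5, Mul(Rational(15, 2), b)))
Add(36280, Function('F')(-148)) = Add(36280, Add(5, Mul(Rational(15, 2), -148))) = Add(36280, Add(5, -1110)) = Add(36280, -1105) = 35175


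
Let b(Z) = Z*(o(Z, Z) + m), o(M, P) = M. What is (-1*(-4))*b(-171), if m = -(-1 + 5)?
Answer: 119700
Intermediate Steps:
m = -4 (m = -1*4 = -4)
b(Z) = Z*(-4 + Z) (b(Z) = Z*(Z - 4) = Z*(-4 + Z))
(-1*(-4))*b(-171) = (-1*(-4))*(-171*(-4 - 171)) = 4*(-171*(-175)) = 4*29925 = 119700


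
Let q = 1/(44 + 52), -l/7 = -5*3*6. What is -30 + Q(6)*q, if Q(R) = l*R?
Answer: 75/8 ≈ 9.3750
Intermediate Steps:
l = 630 (l = -7*(-5*3)*6 = -(-105)*6 = -7*(-90) = 630)
Q(R) = 630*R
q = 1/96 ≈ 0.010417
-30 + Q(6)*q = -30 + (630*6)*(1/96) = -30 + 3780*(1/96) = -30 + 315/8 = 75/8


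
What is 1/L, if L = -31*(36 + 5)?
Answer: -1/1271 ≈ -0.00078678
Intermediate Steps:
L = -1271 (L = -31*41 = -1271)
1/L = 1/(-1271) = -1/1271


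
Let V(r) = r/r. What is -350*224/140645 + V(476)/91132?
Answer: -1428921631/2563452028 ≈ -0.55742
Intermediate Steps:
V(r) = 1
-350*224/140645 + V(476)/91132 = -350*224/140645 + 1/91132 = -78400*1/140645 + 1*(1/91132) = -15680/28129 + 1/91132 = -1428921631/2563452028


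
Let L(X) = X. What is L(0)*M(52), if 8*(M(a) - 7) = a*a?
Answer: 0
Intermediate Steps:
M(a) = 7 + a²/8 (M(a) = 7 + (a*a)/8 = 7 + a²/8)
L(0)*M(52) = 0*(7 + (⅛)*52²) = 0*(7 + (⅛)*2704) = 0*(7 + 338) = 0*345 = 0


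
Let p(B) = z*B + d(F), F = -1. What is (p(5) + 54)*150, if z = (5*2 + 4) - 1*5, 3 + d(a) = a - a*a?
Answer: 14100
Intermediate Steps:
d(a) = -3 + a - a² (d(a) = -3 + (a - a*a) = -3 + (a - a²) = -3 + a - a²)
z = 9 (z = (10 + 4) - 5 = 14 - 5 = 9)
p(B) = -5 + 9*B (p(B) = 9*B + (-3 - 1 - 1*(-1)²) = 9*B + (-3 - 1 - 1*1) = 9*B + (-3 - 1 - 1) = 9*B - 5 = -5 + 9*B)
(p(5) + 54)*150 = ((-5 + 9*5) + 54)*150 = ((-5 + 45) + 54)*150 = (40 + 54)*150 = 94*150 = 14100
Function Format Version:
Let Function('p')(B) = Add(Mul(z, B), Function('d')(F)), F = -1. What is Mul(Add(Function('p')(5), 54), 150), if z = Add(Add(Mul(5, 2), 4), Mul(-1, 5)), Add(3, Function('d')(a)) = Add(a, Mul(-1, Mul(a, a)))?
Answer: 14100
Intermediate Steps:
Function('d')(a) = Add(-3, a, Mul(-1, Pow(a, 2))) (Function('d')(a) = Add(-3, Add(a, Mul(-1, Mul(a, a)))) = Add(-3, Add(a, Mul(-1, Pow(a, 2)))) = Add(-3, a, Mul(-1, Pow(a, 2))))
z = 9 (z = Add(Add(10, 4), -5) = Add(14, -5) = 9)
Function('p')(B) = Add(-5, Mul(9, B)) (Function('p')(B) = Add(Mul(9, B), Add(-3, -1, Mul(-1, Pow(-1, 2)))) = Add(Mul(9, B), Add(-3, -1, Mul(-1, 1))) = Add(Mul(9, B), Add(-3, -1, -1)) = Add(Mul(9, B), -5) = Add(-5, Mul(9, B)))
Mul(Add(Function('p')(5), 54), 150) = Mul(Add(Add(-5, Mul(9, 5)), 54), 150) = Mul(Add(Add(-5, 45), 54), 150) = Mul(Add(40, 54), 150) = Mul(94, 150) = 14100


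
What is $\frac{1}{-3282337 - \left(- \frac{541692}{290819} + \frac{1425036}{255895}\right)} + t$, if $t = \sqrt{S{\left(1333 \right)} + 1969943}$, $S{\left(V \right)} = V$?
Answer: $- \frac{74419128005}{244268933169817829} + 2 \sqrt{492819} \approx 1404.0$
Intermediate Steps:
$t = 2 \sqrt{492819}$ ($t = \sqrt{1333 + 1969943} = \sqrt{1971276} = 2 \sqrt{492819} \approx 1404.0$)
$\frac{1}{-3282337 - \left(- \frac{541692}{290819} + \frac{1425036}{255895}\right)} + t = \frac{1}{-3282337 - \left(- \frac{541692}{290819} + \frac{1425036}{255895}\right)} + 2 \sqrt{492819} = \frac{1}{-3282337 - \frac{275811270144}{74419128005}} + 2 \sqrt{492819} = \frac{1}{- \frac{244268933169817829}{74419128005}} + 2 \sqrt{492819} = - \frac{74419128005}{244268933169817829} + 2 \sqrt{492819}$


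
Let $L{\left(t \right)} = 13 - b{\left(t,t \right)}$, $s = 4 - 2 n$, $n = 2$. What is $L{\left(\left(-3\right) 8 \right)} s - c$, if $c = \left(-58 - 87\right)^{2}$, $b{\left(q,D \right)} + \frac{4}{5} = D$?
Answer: $-21025$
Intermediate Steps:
$b{\left(q,D \right)} = - \frac{4}{5} + D$
$s = 0$ ($s = 4 - 4 = 0$)
$c = 21025$ ($c = \left(-145\right)^{2} = 21025$)
$L{\left(t \right)} = \frac{69}{5} - t$ ($L{\left(t \right)} = 13 - \left(- \frac{4}{5} + t\right) = \frac{69}{5} - t$)
$L{\left(\left(-3\right) 8 \right)} s - c = \left(\frac{69}{5} - \left(-3\right) 8\right) 0 - 21025 = \left(\frac{69}{5} - -24\right) 0 - 21025 = \left(\frac{69}{5} + 24\right) 0 - 21025 = \frac{189}{5} \cdot 0 - 21025 = 0 - 21025 = -21025$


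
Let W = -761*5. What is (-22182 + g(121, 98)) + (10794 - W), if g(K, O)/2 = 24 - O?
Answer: -7731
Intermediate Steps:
g(K, O) = 48 - 2*O (g(K, O) = 2*(24 - O) = 48 - 2*O)
W = -3805
(-22182 + g(121, 98)) + (10794 - W) = (-22182 + (48 - 2*98)) + (10794 - 1*(-3805)) = (-22182 + (48 - 196)) + (10794 + 3805) = (-22182 - 148) + 14599 = -22330 + 14599 = -7731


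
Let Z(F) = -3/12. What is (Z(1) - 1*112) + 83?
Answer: -117/4 ≈ -29.250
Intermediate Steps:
Z(F) = -¼ (Z(F) = -3*1/12 = -¼)
(Z(1) - 1*112) + 83 = (-¼ - 1*112) + 83 = (-¼ - 112) + 83 = -449/4 + 83 = -117/4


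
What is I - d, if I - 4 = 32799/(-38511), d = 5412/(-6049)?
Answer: 313944179/77651013 ≈ 4.0430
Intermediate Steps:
d = -5412/6049 (d = 5412*(-1/6049) = -5412/6049 ≈ -0.89469)
I = 40415/12837 (I = 4 + 32799/(-38511) = 4 + 32799*(-1/38511) = 4 - 10933/12837 = 40415/12837 ≈ 3.1483)
I - d = 40415/12837 - 1*(-5412/6049) = 40415/12837 + 5412/6049 = 313944179/77651013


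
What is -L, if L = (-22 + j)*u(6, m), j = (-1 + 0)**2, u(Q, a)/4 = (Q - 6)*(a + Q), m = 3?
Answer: 0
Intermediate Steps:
u(Q, a) = 4*(-6 + Q)*(Q + a) (u(Q, a) = 4*((Q - 6)*(a + Q)) = 4*((-6 + Q)*(Q + a)) = 4*(-6 + Q)*(Q + a))
j = 1 (j = (-1)**2 = 1)
L = 0 (L = (-22 + 1)*(-24*6 - 24*3 + 4*6**2 + 4*6*3) = -21*(-144 - 72 + 4*36 + 72) = -21*(-144 - 72 + 144 + 72) = -21*0 = 0)
-L = -1*0 = 0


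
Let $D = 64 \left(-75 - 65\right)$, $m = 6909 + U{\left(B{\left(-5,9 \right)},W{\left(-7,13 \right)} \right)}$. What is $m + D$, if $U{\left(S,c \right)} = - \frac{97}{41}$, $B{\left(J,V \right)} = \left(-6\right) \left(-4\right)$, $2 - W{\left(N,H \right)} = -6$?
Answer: $- \frac{84188}{41} \approx -2053.4$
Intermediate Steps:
$W{\left(N,H \right)} = 8$ ($W{\left(N,H \right)} = 2 - -6 = 2 + 6 = 8$)
$B{\left(J,V \right)} = 24$
$U{\left(S,c \right)} = - \frac{97}{41}$ ($U{\left(S,c \right)} = \left(-97\right) \frac{1}{41} = - \frac{97}{41}$)
$m = \frac{283172}{41}$ ($m = 6909 - \frac{97}{41} = \frac{283172}{41} \approx 6906.6$)
$D = -8960$ ($D = 64 \left(-140\right) = -8960$)
$m + D = \frac{283172}{41} - 8960 = - \frac{84188}{41}$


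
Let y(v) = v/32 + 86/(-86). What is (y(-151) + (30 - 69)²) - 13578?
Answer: -386007/32 ≈ -12063.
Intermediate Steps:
y(v) = -1 + v/32 (y(v) = v*(1/32) + 86*(-1/86) = v/32 - 1 = -1 + v/32)
(y(-151) + (30 - 69)²) - 13578 = ((-1 + (1/32)*(-151)) + (30 - 69)²) - 13578 = ((-1 - 151/32) + (-39)²) - 13578 = (-183/32 + 1521) - 13578 = 48489/32 - 13578 = -386007/32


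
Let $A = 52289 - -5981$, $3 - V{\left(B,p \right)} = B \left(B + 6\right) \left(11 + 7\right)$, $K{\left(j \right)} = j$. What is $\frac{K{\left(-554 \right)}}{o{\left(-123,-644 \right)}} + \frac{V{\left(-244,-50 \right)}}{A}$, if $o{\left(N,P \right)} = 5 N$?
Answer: $- \frac{122114723}{7167210} \approx -17.038$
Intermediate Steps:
$V{\left(B,p \right)} = 3 - 18 B \left(6 + B\right)$ ($V{\left(B,p \right)} = 3 - B \left(B + 6\right) \left(11 + 7\right) = 3 - B \left(6 + B\right) 18 = 3 - 18 B \left(6 + B\right)$)
$A = 58270$ ($A = 52289 + 5981 = 58270$)
$\frac{K{\left(-554 \right)}}{o{\left(-123,-644 \right)}} + \frac{V{\left(-244,-50 \right)}}{A} = - \frac{554}{5 \left(-123\right)} + \frac{3 - -26352 - 18 \left(-244\right)^{2}}{58270} = - \frac{554}{-615} + \left(3 + 26352 - 1071648\right) \frac{1}{58270} = \left(-554\right) \left(- \frac{1}{615}\right) + \left(3 + 26352 - 1071648\right) \frac{1}{58270} = \frac{554}{615} - \frac{1045293}{58270} = - \frac{122114723}{7167210}$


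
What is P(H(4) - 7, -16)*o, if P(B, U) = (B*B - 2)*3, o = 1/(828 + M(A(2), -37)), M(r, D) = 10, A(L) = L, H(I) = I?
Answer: 21/838 ≈ 0.025060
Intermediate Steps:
o = 1/838 (o = 1/(828 + 10) = 1/838 ≈ 0.0011933)
P(B, U) = -6 + 3*B² (P(B, U) = (B² - 2)*3 = (-2 + B²)*3 = -6 + 3*B²)
P(H(4) - 7, -16)*o = (-6 + 3*(4 - 7)²)*(1/838) = (-6 + 3*(-3)²)*(1/838) = (-6 + 3*9)*(1/838) = (-6 + 27)*(1/838) = 21*(1/838) = 21/838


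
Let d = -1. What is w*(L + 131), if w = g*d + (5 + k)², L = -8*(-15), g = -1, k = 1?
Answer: 9287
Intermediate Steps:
L = 120
w = 37 (w = -1*(-1) + (5 + 1)² = 1 + 6² = 1 + 36 = 37)
w*(L + 131) = 37*(120 + 131) = 37*251 = 9287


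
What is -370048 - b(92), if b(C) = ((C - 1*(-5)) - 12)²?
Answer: -377273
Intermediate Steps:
b(C) = (-7 + C)² (b(C) = ((C + 5) - 12)² = ((5 + C) - 12)² = (-7 + C)²)
-370048 - b(92) = -370048 - (-7 + 92)² = -370048 - 1*85² = -370048 - 1*7225 = -370048 - 7225 = -377273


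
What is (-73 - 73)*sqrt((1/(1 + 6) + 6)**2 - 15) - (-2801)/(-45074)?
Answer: -2801/45074 - 146*sqrt(1114)/7 ≈ -696.20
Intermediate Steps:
(-73 - 73)*sqrt((1/(1 + 6) + 6)**2 - 15) - (-2801)/(-45074) = -146*sqrt((1/7 + 6)**2 - 15) - (-2801)*(-1)/45074 = -146*sqrt((1/7 + 6)**2 - 15) - 1*2801/45074 = -146*sqrt((43/7)**2 - 15) - 2801/45074 = -146*sqrt(1849/49 - 15) - 2801/45074 = -146*sqrt(1114)/7 - 2801/45074 = -2801/45074 - 146*sqrt(1114)/7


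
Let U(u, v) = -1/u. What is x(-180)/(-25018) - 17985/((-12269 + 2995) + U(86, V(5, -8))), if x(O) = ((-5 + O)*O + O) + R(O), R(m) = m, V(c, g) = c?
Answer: 414126656/665116039 ≈ 0.62264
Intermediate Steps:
x(O) = 2*O + O*(-5 + O) (x(O) = ((-5 + O)*O + O) + O = (O*(-5 + O) + O) + O = (O + O*(-5 + O)) + O = 2*O + O*(-5 + O))
x(-180)/(-25018) - 17985/((-12269 + 2995) + U(86, V(5, -8))) = -180*(-3 - 180)/(-25018) - 17985/((-12269 + 2995) - 1/86) = -180*(-183)*(-1/25018) - 17985/(-9274 - 1*1/86) = 32940*(-1/25018) - 17985/(-9274 - 1/86) = -16470/12509 - 17985/(-797565/86) = -16470/12509 - 17985*(-86/797565) = -16470/12509 + 103114/53171 = 414126656/665116039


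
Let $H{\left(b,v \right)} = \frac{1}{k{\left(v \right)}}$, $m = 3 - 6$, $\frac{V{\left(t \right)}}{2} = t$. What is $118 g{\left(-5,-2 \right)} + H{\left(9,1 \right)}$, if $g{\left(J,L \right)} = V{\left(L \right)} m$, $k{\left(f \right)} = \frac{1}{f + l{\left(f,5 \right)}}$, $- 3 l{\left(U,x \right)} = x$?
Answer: $\frac{4246}{3} \approx 1415.3$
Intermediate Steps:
$l{\left(U,x \right)} = - \frac{x}{3}$
$k{\left(f \right)} = \frac{1}{- \frac{5}{3} + f}$ ($k{\left(f \right)} = \frac{1}{f - \frac{5}{3}} = \frac{1}{- \frac{5}{3} + f}$)
$V{\left(t \right)} = 2 t$
$m = -3$ ($m = 3 - 6 = -3$)
$g{\left(J,L \right)} = - 6 L$ ($g{\left(J,L \right)} = 2 L \left(-3\right) = - 6 L$)
$H{\left(b,v \right)} = - \frac{5}{3} + v$ ($H{\left(b,v \right)} = \frac{1}{3 \frac{1}{-5 + 3 v}} = - \frac{5}{3} + v$)
$118 g{\left(-5,-2 \right)} + H{\left(9,1 \right)} = 118 \left(\left(-6\right) \left(-2\right)\right) + \left(- \frac{5}{3} + 1\right) = 118 \cdot 12 - \frac{2}{3} = 1416 - \frac{2}{3} = \frac{4246}{3}$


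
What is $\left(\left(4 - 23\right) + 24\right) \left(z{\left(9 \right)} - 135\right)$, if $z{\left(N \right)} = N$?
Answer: $-630$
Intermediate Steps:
$\left(\left(4 - 23\right) + 24\right) \left(z{\left(9 \right)} - 135\right) = \left(\left(4 - 23\right) + 24\right) \left(9 - 135\right) = \left(-19 + 24\right) \left(-126\right) = 5 \left(-126\right) = -630$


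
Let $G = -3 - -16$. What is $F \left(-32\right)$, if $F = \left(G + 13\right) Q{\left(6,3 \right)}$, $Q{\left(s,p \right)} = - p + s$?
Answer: $-2496$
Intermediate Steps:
$G = 13$ ($G = -3 + 16 = 13$)
$Q{\left(s,p \right)} = s - p$
$F = 78$ ($F = \left(13 + 13\right) \left(6 - 3\right) = 26 \left(6 - 3\right) = 26 \cdot 3 = 78$)
$F \left(-32\right) = 78 \left(-32\right) = -2496$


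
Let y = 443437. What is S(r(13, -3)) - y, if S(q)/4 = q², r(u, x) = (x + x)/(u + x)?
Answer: -11085889/25 ≈ -4.4344e+5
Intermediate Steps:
r(u, x) = 2*x/(u + x) (r(u, x) = (2*x)/(u + x) = 2*x/(u + x))
S(q) = 4*q²
S(r(13, -3)) - y = 4*(2*(-3)/(13 - 3))² - 1*443437 = 4*(2*(-3)/10)² - 443437 = 4*(2*(-3)*(⅒))² - 443437 = 4*(-⅗)² - 443437 = 4*(9/25) - 443437 = 36/25 - 443437 = -11085889/25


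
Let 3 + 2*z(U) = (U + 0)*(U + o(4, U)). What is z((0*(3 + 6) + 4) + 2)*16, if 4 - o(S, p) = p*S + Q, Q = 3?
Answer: -840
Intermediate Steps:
o(S, p) = 1 - S*p (o(S, p) = 4 - (p*S + 3) = 4 - (S*p + 3) = 4 - (3 + S*p) = 4 + (-3 - S*p) = 1 - S*p)
z(U) = -3/2 + U*(1 - 3*U)/2 (z(U) = -3/2 + ((U + 0)*(U + (1 - 1*4*U)))/2 = -3/2 + (U*(U + (1 - 4*U)))/2 = -3/2 + (U*(1 - 3*U))/2 = -3/2 + U*(1 - 3*U)/2)
z((0*(3 + 6) + 4) + 2)*16 = (-3/2 + ((0*(3 + 6) + 4) + 2)/2 - 3*((0*(3 + 6) + 4) + 2)²/2)*16 = (-3/2 + ((0*9 + 4) + 2)/2 - 3*((0*9 + 4) + 2)²/2)*16 = (-3/2 + ((0 + 4) + 2)/2 - 3*((0 + 4) + 2)²/2)*16 = (-3/2 + (4 + 2)/2 - 3*(4 + 2)²/2)*16 = (-3/2 + (½)*6 - 3/2*6²)*16 = (-3/2 + 3 - 3/2*36)*16 = (-3/2 + 3 - 54)*16 = -105/2*16 = -840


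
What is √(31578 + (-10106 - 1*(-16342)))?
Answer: √37814 ≈ 194.46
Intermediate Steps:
√(31578 + (-10106 - 1*(-16342))) = √(31578 + (-10106 + 16342)) = √(31578 + 6236) = √37814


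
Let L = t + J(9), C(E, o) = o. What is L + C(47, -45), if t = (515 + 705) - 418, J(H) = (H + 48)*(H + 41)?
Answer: 3607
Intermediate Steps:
J(H) = (41 + H)*(48 + H) (J(H) = (48 + H)*(41 + H) = (41 + H)*(48 + H))
t = 802 (t = 1220 - 418 = 802)
L = 3652 (L = 802 + (1968 + 9**2 + 89*9) = 802 + (1968 + 81 + 801) = 802 + 2850 = 3652)
L + C(47, -45) = 3652 - 45 = 3607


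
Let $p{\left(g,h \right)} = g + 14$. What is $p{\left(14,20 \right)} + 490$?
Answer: $518$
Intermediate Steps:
$p{\left(g,h \right)} = 14 + g$
$p{\left(14,20 \right)} + 490 = \left(14 + 14\right) + 490 = 28 + 490 = 518$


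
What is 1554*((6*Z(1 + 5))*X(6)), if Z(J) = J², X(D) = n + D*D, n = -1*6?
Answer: 10069920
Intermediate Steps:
n = -6
X(D) = -6 + D² (X(D) = -6 + D*D = -6 + D²)
1554*((6*Z(1 + 5))*X(6)) = 1554*((6*(1 + 5)²)*(-6 + 6²)) = 1554*((6*6²)*(-6 + 36)) = 1554*((6*36)*30) = 1554*(216*30) = 1554*6480 = 10069920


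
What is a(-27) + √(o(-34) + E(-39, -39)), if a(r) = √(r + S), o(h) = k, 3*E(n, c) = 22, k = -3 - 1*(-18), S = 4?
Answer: √201/3 + I*√23 ≈ 4.7258 + 4.7958*I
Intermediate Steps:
k = 15 (k = -3 + 18 = 15)
E(n, c) = 22/3 (E(n, c) = (⅓)*22 = 22/3)
o(h) = 15
a(r) = √(4 + r) (a(r) = √(r + 4) = √(4 + r))
a(-27) + √(o(-34) + E(-39, -39)) = √(4 - 27) + √(15 + 22/3) = √(-23) + √(67/3) = I*√23 + √201/3 = √201/3 + I*√23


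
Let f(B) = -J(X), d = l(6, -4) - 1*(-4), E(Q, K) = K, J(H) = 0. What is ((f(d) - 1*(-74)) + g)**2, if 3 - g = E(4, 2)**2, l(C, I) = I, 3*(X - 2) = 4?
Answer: 5329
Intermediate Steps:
X = 10/3 (X = 2 + (1/3)*4 = 2 + 4/3 = 10/3 ≈ 3.3333)
d = 0 (d = -4 - 1*(-4) = -4 + 4 = 0)
f(B) = 0 (f(B) = -1*0 = 0)
g = -1 (g = 3 - 1*2**2 = 3 - 1*4 = 3 - 4 = -1)
((f(d) - 1*(-74)) + g)**2 = ((0 - 1*(-74)) - 1)**2 = ((0 + 74) - 1)**2 = (74 - 1)**2 = 73**2 = 5329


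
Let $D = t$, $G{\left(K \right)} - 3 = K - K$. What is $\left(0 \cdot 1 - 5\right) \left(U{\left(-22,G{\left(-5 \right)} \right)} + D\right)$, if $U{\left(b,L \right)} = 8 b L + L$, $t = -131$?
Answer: $3280$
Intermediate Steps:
$G{\left(K \right)} = 3$ ($G{\left(K \right)} = 3 + \left(K - K\right) = 3 + 0 = 3$)
$D = -131$
$U{\left(b,L \right)} = L + 8 L b$ ($U{\left(b,L \right)} = 8 L b + L = L + 8 L b$)
$\left(0 \cdot 1 - 5\right) \left(U{\left(-22,G{\left(-5 \right)} \right)} + D\right) = \left(0 \cdot 1 - 5\right) \left(3 \left(1 + 8 \left(-22\right)\right) - 131\right) = \left(0 - 5\right) \left(3 \left(1 - 176\right) - 131\right) = - 5 \left(3 \left(-175\right) - 131\right) = - 5 \left(-525 - 131\right) = \left(-5\right) \left(-656\right) = 3280$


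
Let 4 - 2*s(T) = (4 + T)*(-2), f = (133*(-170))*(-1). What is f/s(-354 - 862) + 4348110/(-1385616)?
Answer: -609833181/27943256 ≈ -21.824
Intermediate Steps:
f = 22610 (f = -22610*(-1) = 22610)
s(T) = 6 + T (s(T) = 2 - (4 + T)*(-2)/2 = 2 - (-8 - 2*T)/2 = 2 + (4 + T) = 6 + T)
f/s(-354 - 862) + 4348110/(-1385616) = 22610/(6 + (-354 - 862)) + 4348110/(-1385616) = 22610/(6 - 1216) + 4348110*(-1/1385616) = 22610/(-1210) - 724685/230936 = 22610*(-1/1210) - 724685/230936 = -2261/121 - 724685/230936 = -609833181/27943256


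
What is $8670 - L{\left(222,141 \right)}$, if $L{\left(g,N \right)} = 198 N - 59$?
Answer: $-19189$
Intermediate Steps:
$L{\left(g,N \right)} = -59 + 198 N$
$8670 - L{\left(222,141 \right)} = 8670 - \left(-59 + 198 \cdot 141\right) = 8670 - \left(-59 + 27918\right) = 8670 - 27859 = -19189$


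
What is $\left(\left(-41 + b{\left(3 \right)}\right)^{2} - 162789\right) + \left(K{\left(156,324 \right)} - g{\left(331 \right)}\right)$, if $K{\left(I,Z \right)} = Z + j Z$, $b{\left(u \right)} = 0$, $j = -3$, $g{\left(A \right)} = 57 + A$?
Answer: $-162144$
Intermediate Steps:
$K{\left(I,Z \right)} = - 2 Z$ ($K{\left(I,Z \right)} = Z - 3 Z = - 2 Z$)
$\left(\left(-41 + b{\left(3 \right)}\right)^{2} - 162789\right) + \left(K{\left(156,324 \right)} - g{\left(331 \right)}\right) = \left(\left(-41 + 0\right)^{2} - 162789\right) - 1036 = \left(\left(-41\right)^{2} - 162789\right) - 1036 = \left(1681 - 162789\right) - 1036 = -161108 - 1036 = -162144$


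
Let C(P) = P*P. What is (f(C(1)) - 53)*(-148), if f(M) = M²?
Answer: 7696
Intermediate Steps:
C(P) = P²
(f(C(1)) - 53)*(-148) = ((1²)² - 53)*(-148) = (1² - 53)*(-148) = (1 - 53)*(-148) = -52*(-148) = 7696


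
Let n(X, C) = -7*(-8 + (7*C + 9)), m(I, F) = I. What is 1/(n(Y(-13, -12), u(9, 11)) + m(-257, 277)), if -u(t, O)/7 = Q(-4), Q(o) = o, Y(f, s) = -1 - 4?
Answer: -1/1636 ≈ -0.00061125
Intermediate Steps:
Y(f, s) = -5
u(t, O) = 28 (u(t, O) = -7*(-4) = 28)
n(X, C) = -7 - 49*C (n(X, C) = -7*(-8 + (9 + 7*C)) = -7*(1 + 7*C) = -7 - 49*C)
1/(n(Y(-13, -12), u(9, 11)) + m(-257, 277)) = 1/((-7 - 49*28) - 257) = 1/((-7 - 1372) - 257) = 1/(-1379 - 257) = 1/(-1636) = -1/1636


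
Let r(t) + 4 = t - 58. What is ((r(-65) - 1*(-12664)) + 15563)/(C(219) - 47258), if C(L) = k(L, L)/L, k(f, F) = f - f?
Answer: -14050/23629 ≈ -0.59461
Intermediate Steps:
k(f, F) = 0
r(t) = -62 + t (r(t) = -4 + (t - 58) = -4 + (-58 + t) = -62 + t)
C(L) = 0 (C(L) = 0/L = 0)
((r(-65) - 1*(-12664)) + 15563)/(C(219) - 47258) = (((-62 - 65) - 1*(-12664)) + 15563)/(0 - 47258) = ((-127 + 12664) + 15563)/(-47258) = (12537 + 15563)*(-1/47258) = 28100*(-1/47258) = -14050/23629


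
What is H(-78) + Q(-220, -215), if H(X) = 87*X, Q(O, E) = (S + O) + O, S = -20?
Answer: -7246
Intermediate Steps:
Q(O, E) = -20 + 2*O (Q(O, E) = (-20 + O) + O = -20 + 2*O)
H(-78) + Q(-220, -215) = 87*(-78) + (-20 + 2*(-220)) = -6786 + (-20 - 440) = -6786 - 460 = -7246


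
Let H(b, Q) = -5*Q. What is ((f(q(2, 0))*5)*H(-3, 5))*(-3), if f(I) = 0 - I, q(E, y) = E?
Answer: -750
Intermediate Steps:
f(I) = -I
((f(q(2, 0))*5)*H(-3, 5))*(-3) = ((-1*2*5)*(-5*5))*(-3) = (-2*5*(-25))*(-3) = -10*(-25)*(-3) = 250*(-3) = -750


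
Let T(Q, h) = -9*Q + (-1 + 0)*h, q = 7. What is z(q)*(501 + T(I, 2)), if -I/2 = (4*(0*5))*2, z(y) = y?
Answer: 3493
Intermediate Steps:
I = 0 (I = -2*4*(0*5)*2 = -2*4*0*2 = -0*2 = -2*0 = 0)
T(Q, h) = -h - 9*Q (T(Q, h) = -9*Q - h = -h - 9*Q)
z(q)*(501 + T(I, 2)) = 7*(501 + (-1*2 - 9*0)) = 7*(501 + (-2 + 0)) = 7*(501 - 2) = 7*499 = 3493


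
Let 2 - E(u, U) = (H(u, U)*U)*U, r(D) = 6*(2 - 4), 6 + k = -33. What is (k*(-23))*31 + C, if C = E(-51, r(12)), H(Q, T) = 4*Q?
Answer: 57185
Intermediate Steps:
k = -39 (k = -6 - 33 = -39)
r(D) = -12 (r(D) = 6*(-2) = -12)
E(u, U) = 2 - 4*u*U² (E(u, U) = 2 - (4*u)*U*U = 2 - 4*U*u*U = 2 - 4*u*U²)
C = 29378 (C = 2 - 4*(-51)*(-12)² = 2 - 4*(-51)*144 = 2 + 29376 = 29378)
(k*(-23))*31 + C = -39*(-23)*31 + 29378 = 897*31 + 29378 = 27807 + 29378 = 57185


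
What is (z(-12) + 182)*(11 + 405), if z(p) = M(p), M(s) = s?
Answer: 70720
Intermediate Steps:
z(p) = p
(z(-12) + 182)*(11 + 405) = (-12 + 182)*(11 + 405) = 170*416 = 70720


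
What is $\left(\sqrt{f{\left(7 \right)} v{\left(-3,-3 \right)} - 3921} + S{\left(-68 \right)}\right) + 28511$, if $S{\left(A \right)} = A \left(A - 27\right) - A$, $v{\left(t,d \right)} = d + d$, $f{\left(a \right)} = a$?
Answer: $35039 + i \sqrt{3963} \approx 35039.0 + 62.952 i$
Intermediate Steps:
$v{\left(t,d \right)} = 2 d$
$S{\left(A \right)} = - A + A \left(-27 + A\right)$ ($S{\left(A \right)} = A \left(-27 + A\right) - A = - A + A \left(-27 + A\right)$)
$\left(\sqrt{f{\left(7 \right)} v{\left(-3,-3 \right)} - 3921} + S{\left(-68 \right)}\right) + 28511 = \left(\sqrt{7 \cdot 2 \left(-3\right) - 3921} - 68 \left(-28 - 68\right)\right) + 28511 = \left(\sqrt{7 \left(-6\right) - 3921} - -6528\right) + 28511 = \left(\sqrt{-42 - 3921} + 6528\right) + 28511 = \left(\sqrt{-3963} + 6528\right) + 28511 = \left(i \sqrt{3963} + 6528\right) + 28511 = \left(6528 + i \sqrt{3963}\right) + 28511 = 35039 + i \sqrt{3963}$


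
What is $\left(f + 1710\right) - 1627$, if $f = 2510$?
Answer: $2593$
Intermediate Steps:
$\left(f + 1710\right) - 1627 = \left(2510 + 1710\right) - 1627 = 4220 - 1627 = 2593$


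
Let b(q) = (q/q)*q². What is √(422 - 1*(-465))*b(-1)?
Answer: √887 ≈ 29.783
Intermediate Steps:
b(q) = q² (b(q) = 1*q² = q²)
√(422 - 1*(-465))*b(-1) = √(422 - 1*(-465))*(-1)² = √(422 + 465)*1 = √887*1 = √887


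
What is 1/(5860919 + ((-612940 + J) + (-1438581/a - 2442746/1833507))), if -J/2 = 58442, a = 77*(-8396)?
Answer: 1185347607444/6082132240250457715 ≈ 1.9489e-7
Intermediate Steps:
a = -646492
J = -116884 (J = -2*58442 = -116884)
1/(5860919 + ((-612940 + J) + (-1438581/a - 2442746/1833507))) = 1/(5860919 + ((-612940 - 116884) + (-1438581/(-646492) - 2442746/1833507))) = 1/(5860919 + (-729824 + (-1438581*(-1/646492) - 2442746*1/1833507))) = 1/(5860919 + (-729824 + (1438581/646492 - 2442746/1833507))) = 1/(5860919 + (-729824 + 1058432586535/1185347607444)) = 1/(5860919 - 865094073822623321/1185347607444) = 1/(6082132240250457715/1185347607444) = 1185347607444/6082132240250457715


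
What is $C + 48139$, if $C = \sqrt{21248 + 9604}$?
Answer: $48139 + 6 \sqrt{857} \approx 48315.0$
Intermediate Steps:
$C = 6 \sqrt{857}$ ($C = \sqrt{30852} = 6 \sqrt{857} \approx 175.65$)
$C + 48139 = 6 \sqrt{857} + 48139 = 48139 + 6 \sqrt{857}$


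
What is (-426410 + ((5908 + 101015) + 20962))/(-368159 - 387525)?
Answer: 298525/755684 ≈ 0.39504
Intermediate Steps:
(-426410 + ((5908 + 101015) + 20962))/(-368159 - 387525) = (-426410 + (106923 + 20962))/(-755684) = (-426410 + 127885)*(-1/755684) = -298525*(-1/755684) = 298525/755684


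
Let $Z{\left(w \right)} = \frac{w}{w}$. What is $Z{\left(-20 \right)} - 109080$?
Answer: $-109079$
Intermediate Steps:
$Z{\left(w \right)} = 1$
$Z{\left(-20 \right)} - 109080 = 1 - 109080 = -109079$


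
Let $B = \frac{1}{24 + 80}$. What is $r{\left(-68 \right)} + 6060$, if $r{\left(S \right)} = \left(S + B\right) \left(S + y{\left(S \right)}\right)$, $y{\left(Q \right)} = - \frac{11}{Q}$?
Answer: $\frac{75474843}{7072} \approx 10672.0$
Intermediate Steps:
$B = \frac{1}{104} \approx 0.0096154$
$r{\left(S \right)} = \left(\frac{1}{104} + S\right) \left(S - \frac{11}{S}\right)$ ($r{\left(S \right)} = \left(S + \frac{1}{104}\right) \left(S - \frac{11}{S}\right) = \left(\frac{1}{104} + S\right) \left(S - \frac{11}{S}\right)$)
$r{\left(-68 \right)} + 6060 = \left(-11 + \left(-68\right)^{2} - \frac{11}{104 \left(-68\right)} + \frac{1}{104} \left(-68\right)\right) + 6060 = \left(-11 + 4624 - - \frac{11}{7072} - \frac{17}{26}\right) + 6060 = \left(-11 + 4624 + \frac{11}{7072} - \frac{17}{26}\right) + 6060 = \frac{32618523}{7072} + 6060 = \frac{75474843}{7072}$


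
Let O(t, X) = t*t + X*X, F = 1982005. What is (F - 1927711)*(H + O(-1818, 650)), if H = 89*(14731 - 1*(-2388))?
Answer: 285109467210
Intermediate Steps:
O(t, X) = X² + t² (O(t, X) = t² + X² = X² + t²)
H = 1523591 (H = 89*(14731 + 2388) = 89*17119 = 1523591)
(F - 1927711)*(H + O(-1818, 650)) = (1982005 - 1927711)*(1523591 + (650² + (-1818)²)) = 54294*(1523591 + (422500 + 3305124)) = 54294*(1523591 + 3727624) = 54294*5251215 = 285109467210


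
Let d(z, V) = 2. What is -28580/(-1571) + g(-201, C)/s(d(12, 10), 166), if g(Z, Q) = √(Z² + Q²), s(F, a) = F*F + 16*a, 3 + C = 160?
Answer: 28580/1571 + √2602/532 ≈ 18.288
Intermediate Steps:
C = 157 (C = -3 + 160 = 157)
s(F, a) = F² + 16*a
g(Z, Q) = √(Q² + Z²)
-28580/(-1571) + g(-201, C)/s(d(12, 10), 166) = -28580/(-1571) + √(157² + (-201)²)/(2² + 16*166) = -28580*(-1/1571) + √(24649 + 40401)/(4 + 2656) = 28580/1571 + √65050/2660 = 28580/1571 + (5*√2602)*(1/2660) = 28580/1571 + √2602/532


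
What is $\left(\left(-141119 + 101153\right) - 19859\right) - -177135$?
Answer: $117310$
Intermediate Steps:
$\left(\left(-141119 + 101153\right) - 19859\right) - -177135 = \left(-39966 - 19859\right) + 177135 = -59825 + 177135 = 117310$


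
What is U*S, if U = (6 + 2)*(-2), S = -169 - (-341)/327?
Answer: 878752/327 ≈ 2687.3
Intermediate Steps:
S = -54922/327 (S = -169 - (-341)/327 = -169 - 1*(-341/327) = -169 + 341/327 = -54922/327 ≈ -167.96)
U = -16 (U = 8*(-2) = -16)
U*S = -16*(-54922/327) = 878752/327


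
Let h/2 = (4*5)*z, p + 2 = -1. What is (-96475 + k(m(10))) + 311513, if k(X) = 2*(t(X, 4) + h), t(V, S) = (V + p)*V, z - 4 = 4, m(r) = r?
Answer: 215818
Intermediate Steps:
p = -3 (p = -2 - 1 = -3)
z = 8 (z = 4 + 4 = 8)
t(V, S) = V*(-3 + V) (t(V, S) = (V - 3)*V = (-3 + V)*V = V*(-3 + V))
h = 320 (h = 2*((4*5)*8) = 2*(20*8) = 2*160 = 320)
k(X) = 640 + 2*X*(-3 + X) (k(X) = 2*(X*(-3 + X) + 320) = 2*(320 + X*(-3 + X)) = 640 + 2*X*(-3 + X))
(-96475 + k(m(10))) + 311513 = (-96475 + (640 + 2*10*(-3 + 10))) + 311513 = (-96475 + (640 + 2*10*7)) + 311513 = (-96475 + (640 + 140)) + 311513 = (-96475 + 780) + 311513 = -95695 + 311513 = 215818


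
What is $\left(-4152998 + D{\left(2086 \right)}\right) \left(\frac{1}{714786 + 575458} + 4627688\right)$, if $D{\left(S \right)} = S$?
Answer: $- \frac{6196114779260336544}{322561} \approx -1.9209 \cdot 10^{13}$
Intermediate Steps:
$\left(-4152998 + D{\left(2086 \right)}\right) \left(\frac{1}{714786 + 575458} + 4627688\right) = \left(-4152998 + 2086\right) \left(\frac{1}{714786 + 575458} + 4627688\right) = - 4150912 \left(\frac{1}{1290244} + 4627688\right) = \left(-4150912\right) \frac{5970846675873}{1290244} = - \frac{6196114779260336544}{322561}$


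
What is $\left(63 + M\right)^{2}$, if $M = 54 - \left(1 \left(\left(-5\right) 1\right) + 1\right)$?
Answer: $14641$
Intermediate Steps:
$M = 58$ ($M = 54 - \left(1 \left(-5\right) + 1\right) = 54 - \left(-5 + 1\right) = 54 - -4 = 54 + 4 = 58$)
$\left(63 + M\right)^{2} = \left(63 + 58\right)^{2} = 121^{2} = 14641$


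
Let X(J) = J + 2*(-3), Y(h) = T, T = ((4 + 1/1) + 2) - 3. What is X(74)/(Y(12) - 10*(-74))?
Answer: 17/186 ≈ 0.091398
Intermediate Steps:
T = 4 (T = ((4 + 1) + 2) - 3 = (5 + 2) - 3 = 7 - 3 = 4)
Y(h) = 4
X(J) = -6 + J (X(J) = J - 6 = -6 + J)
X(74)/(Y(12) - 10*(-74)) = (-6 + 74)/(4 - 10*(-74)) = 68/(4 + 740) = 68/744 = 68*(1/744) = 17/186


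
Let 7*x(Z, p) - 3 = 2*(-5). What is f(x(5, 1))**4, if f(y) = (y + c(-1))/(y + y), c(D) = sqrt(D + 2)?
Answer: 0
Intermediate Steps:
x(Z, p) = -1 (x(Z, p) = 3/7 + (2*(-5))/7 = 3/7 + (1/7)*(-10) = 3/7 - 10/7 = -1)
c(D) = sqrt(2 + D)
f(y) = (1 + y)/(2*y) (f(y) = (y + sqrt(2 - 1))/(y + y) = (y + sqrt(1))/((2*y)) = (y + 1)*(1/(2*y)) = (1 + y)*(1/(2*y)) = (1 + y)/(2*y))
f(x(5, 1))**4 = ((1/2)*(1 - 1)/(-1))**4 = ((1/2)*(-1)*0)**4 = 0**4 = 0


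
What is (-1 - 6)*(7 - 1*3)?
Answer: -28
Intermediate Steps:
(-1 - 6)*(7 - 1*3) = -7*(7 - 3) = -7*4 = -28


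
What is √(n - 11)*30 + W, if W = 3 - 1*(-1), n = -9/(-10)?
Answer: 4 + 3*I*√1010 ≈ 4.0 + 95.341*I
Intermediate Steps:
n = 9/10 (n = -9*(-⅒) = 9/10 ≈ 0.90000)
W = 4 (W = 3 + 1 = 4)
√(n - 11)*30 + W = √(9/10 - 11)*30 + 4 = √(-101/10)*30 + 4 = (I*√1010/10)*30 + 4 = 3*I*√1010 + 4 = 4 + 3*I*√1010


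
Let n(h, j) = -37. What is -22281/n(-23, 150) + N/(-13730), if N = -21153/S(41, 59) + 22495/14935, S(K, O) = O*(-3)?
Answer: 26956040356752/44764063165 ≈ 602.18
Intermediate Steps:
S(K, O) = -3*O
N = 21326778/176233 (N = -21153/((-3*59)) + 22495/14935 = -21153/(-177) + 22495*(1/14935) = -21153*(-1/177) + 4499/2987 = 7051/59 + 4499/2987 = 21326778/176233 ≈ 121.01)
-22281/n(-23, 150) + N/(-13730) = -22281/(-37) + (21326778/176233)/(-13730) = -22281*(-1/37) + (21326778/176233)*(-1/13730) = 22281/37 - 10663389/1209839545 = 26956040356752/44764063165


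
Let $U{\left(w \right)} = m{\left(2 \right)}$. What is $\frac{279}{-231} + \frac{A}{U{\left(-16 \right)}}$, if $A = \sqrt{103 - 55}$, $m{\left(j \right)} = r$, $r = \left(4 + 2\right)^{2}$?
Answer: $- \frac{93}{77} + \frac{\sqrt{3}}{9} \approx -1.0153$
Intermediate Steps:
$r = 36$ ($r = 6^{2} = 36$)
$m{\left(j \right)} = 36$
$U{\left(w \right)} = 36$
$A = 4 \sqrt{3}$ ($A = \sqrt{103 - 55} = \sqrt{48} = 4 \sqrt{3} \approx 6.9282$)
$\frac{279}{-231} + \frac{A}{U{\left(-16 \right)}} = \frac{279}{-231} + \frac{4 \sqrt{3}}{36} = 279 \left(- \frac{1}{231}\right) + 4 \sqrt{3} \cdot \frac{1}{36} = - \frac{93}{77} + \frac{\sqrt{3}}{9}$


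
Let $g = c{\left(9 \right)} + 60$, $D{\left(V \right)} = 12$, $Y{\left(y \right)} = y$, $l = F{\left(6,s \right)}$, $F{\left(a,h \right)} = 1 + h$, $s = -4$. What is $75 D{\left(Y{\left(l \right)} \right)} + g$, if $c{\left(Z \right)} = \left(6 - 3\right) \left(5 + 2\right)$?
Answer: $981$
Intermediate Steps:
$l = -3$ ($l = 1 - 4 = -3$)
$c{\left(Z \right)} = 21$ ($c{\left(Z \right)} = 3 \cdot 7 = 21$)
$g = 81$ ($g = 21 + 60 = 81$)
$75 D{\left(Y{\left(l \right)} \right)} + g = 75 \cdot 12 + 81 = 900 + 81 = 981$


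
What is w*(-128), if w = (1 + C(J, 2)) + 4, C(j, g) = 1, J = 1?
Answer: -768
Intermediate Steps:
w = 6 (w = (1 + 1) + 4 = 2 + 4 = 6)
w*(-128) = 6*(-128) = -768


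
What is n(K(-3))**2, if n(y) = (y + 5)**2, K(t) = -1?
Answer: 256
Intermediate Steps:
n(y) = (5 + y)**2
n(K(-3))**2 = ((5 - 1)**2)**2 = (4**2)**2 = 16**2 = 256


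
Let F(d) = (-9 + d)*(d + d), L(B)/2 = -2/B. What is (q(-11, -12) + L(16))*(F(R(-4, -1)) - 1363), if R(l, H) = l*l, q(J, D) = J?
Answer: 51255/4 ≈ 12814.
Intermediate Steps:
R(l, H) = l²
L(B) = -4/B (L(B) = 2*(-2/B) = -4/B)
F(d) = 2*d*(-9 + d) (F(d) = (-9 + d)*(2*d) = 2*d*(-9 + d))
(q(-11, -12) + L(16))*(F(R(-4, -1)) - 1363) = (-11 - 4/16)*(2*(-4)²*(-9 + (-4)²) - 1363) = (-11 - 4*1/16)*(2*16*(-9 + 16) - 1363) = (-11 - ¼)*(2*16*7 - 1363) = -45*(224 - 1363)/4 = -45/4*(-1139) = 51255/4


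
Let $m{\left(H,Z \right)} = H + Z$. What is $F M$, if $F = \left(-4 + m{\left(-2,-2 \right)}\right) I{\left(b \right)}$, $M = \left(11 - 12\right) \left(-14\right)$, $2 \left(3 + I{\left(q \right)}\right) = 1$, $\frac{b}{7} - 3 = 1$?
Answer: $280$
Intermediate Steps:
$b = 28$ ($b = 21 + 7 \cdot 1 = 21 + 7 = 28$)
$I{\left(q \right)} = - \frac{5}{2}$ ($I{\left(q \right)} = -3 + \frac{1}{2} \cdot 1 = -3 + \frac{1}{2} = - \frac{5}{2}$)
$M = 14$ ($M = \left(-1\right) \left(-14\right) = 14$)
$F = 20$ ($F = \left(-4 - 4\right) \left(- \frac{5}{2}\right) = \left(-8\right) \left(- \frac{5}{2}\right) = 20$)
$F M = 20 \cdot 14 = 280$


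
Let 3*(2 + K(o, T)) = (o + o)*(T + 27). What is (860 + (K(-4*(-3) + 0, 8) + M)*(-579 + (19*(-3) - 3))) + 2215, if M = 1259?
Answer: -979068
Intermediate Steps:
K(o, T) = -2 + 2*o*(27 + T)/3 (K(o, T) = -2 + ((o + o)*(T + 27))/3 = -2 + ((2*o)*(27 + T))/3 = -2 + (2*o*(27 + T))/3 = -2 + 2*o*(27 + T)/3)
(860 + (K(-4*(-3) + 0, 8) + M)*(-579 + (19*(-3) - 3))) + 2215 = (860 + ((-2 + 18*(-4*(-3) + 0) + (⅔)*8*(-4*(-3) + 0)) + 1259)*(-579 + (19*(-3) - 3))) + 2215 = (860 + ((-2 + 18*(12 + 0) + (⅔)*8*(12 + 0)) + 1259)*(-579 + (-57 - 3))) + 2215 = (860 + ((-2 + 18*12 + (⅔)*8*12) + 1259)*(-579 - 60)) + 2215 = (860 + ((-2 + 216 + 64) + 1259)*(-639)) + 2215 = (860 + (278 + 1259)*(-639)) + 2215 = (860 + 1537*(-639)) + 2215 = (860 - 982143) + 2215 = -981283 + 2215 = -979068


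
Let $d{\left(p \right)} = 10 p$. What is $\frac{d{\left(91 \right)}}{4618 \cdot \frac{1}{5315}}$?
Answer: $\frac{2418325}{2309} \approx 1047.3$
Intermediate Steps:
$\frac{d{\left(91 \right)}}{4618 \cdot \frac{1}{5315}} = \frac{10 \cdot 91}{4618 \cdot \frac{1}{5315}} = \frac{910}{4618 \cdot \frac{1}{5315}} = \frac{910}{\frac{4618}{5315}} = 910 \cdot \frac{5315}{4618} = \frac{2418325}{2309}$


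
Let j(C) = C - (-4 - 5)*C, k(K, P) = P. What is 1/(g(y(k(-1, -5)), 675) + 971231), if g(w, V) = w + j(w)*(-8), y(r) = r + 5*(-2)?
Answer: 1/972416 ≈ 1.0284e-6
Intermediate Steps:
y(r) = -10 + r (y(r) = r - 10 = -10 + r)
j(C) = 10*C (j(C) = C - (-9)*C = C + 9*C = 10*C)
g(w, V) = -79*w (g(w, V) = w + (10*w)*(-8) = w - 80*w = -79*w)
1/(g(y(k(-1, -5)), 675) + 971231) = 1/(-79*(-10 - 5) + 971231) = 1/(-79*(-15) + 971231) = 1/(1185 + 971231) = 1/972416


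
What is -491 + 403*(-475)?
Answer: -191916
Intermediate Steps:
-491 + 403*(-475) = -491 - 191425 = -191916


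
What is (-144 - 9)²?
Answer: 23409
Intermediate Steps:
(-144 - 9)² = (-153)² = 23409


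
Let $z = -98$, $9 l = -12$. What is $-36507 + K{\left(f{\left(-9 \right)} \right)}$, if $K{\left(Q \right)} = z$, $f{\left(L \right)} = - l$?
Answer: $-36605$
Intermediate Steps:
$l = - \frac{4}{3}$ ($l = \frac{1}{9} \left(-12\right) = - \frac{4}{3} \approx -1.3333$)
$f{\left(L \right)} = \frac{4}{3}$ ($f{\left(L \right)} = \left(-1\right) \left(- \frac{4}{3}\right) = \frac{4}{3}$)
$K{\left(Q \right)} = -98$
$-36507 + K{\left(f{\left(-9 \right)} \right)} = -36507 - 98 = -36605$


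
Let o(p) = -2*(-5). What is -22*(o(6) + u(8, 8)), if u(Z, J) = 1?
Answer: -242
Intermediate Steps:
o(p) = 10
-22*(o(6) + u(8, 8)) = -22*(10 + 1) = -22*11 = -242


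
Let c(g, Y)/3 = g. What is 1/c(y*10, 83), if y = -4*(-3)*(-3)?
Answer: -1/1080 ≈ -0.00092593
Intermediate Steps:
y = -36 (y = 12*(-3) = -36)
c(g, Y) = 3*g
1/c(y*10, 83) = 1/(3*(-36*10)) = 1/(3*(-360)) = 1/(-1080) = -1/1080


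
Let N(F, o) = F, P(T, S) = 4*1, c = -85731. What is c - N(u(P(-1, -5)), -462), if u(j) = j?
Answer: -85735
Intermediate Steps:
P(T, S) = 4
c - N(u(P(-1, -5)), -462) = -85731 - 1*4 = -85731 - 4 = -85735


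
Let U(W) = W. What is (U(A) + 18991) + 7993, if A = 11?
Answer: 26995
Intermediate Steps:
(U(A) + 18991) + 7993 = (11 + 18991) + 7993 = 19002 + 7993 = 26995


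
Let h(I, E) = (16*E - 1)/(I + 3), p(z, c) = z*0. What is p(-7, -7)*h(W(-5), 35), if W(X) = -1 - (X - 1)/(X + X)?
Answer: 0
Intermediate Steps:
p(z, c) = 0
W(X) = -1 - (-1 + X)/(2*X)
h(I, E) = (-1 + 16*E)/(3 + I)
p(-7, -7)*h(W(-5), 35) = 0*((-1 + 16*35)/(3 + (½)*(1 - 3*(-5))/(-5))) = 0*((-1 + 560)/(3 + (½)*(-⅕)*(1 + 15))) = 0*(559/(3 + (½)*(-⅕)*16)) = 0*(559/(3 - 8/5)) = 0*(559/(7/5)) = 0*((5/7)*559) = 0*(2795/7) = 0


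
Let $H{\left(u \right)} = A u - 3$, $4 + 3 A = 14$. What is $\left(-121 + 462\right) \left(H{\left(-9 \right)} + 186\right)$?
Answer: $52173$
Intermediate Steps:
$A = \frac{10}{3}$ ($A = - \frac{4}{3} + \frac{1}{3} \cdot 14 = - \frac{4}{3} + \frac{14}{3} = \frac{10}{3} \approx 3.3333$)
$H{\left(u \right)} = -3 + \frac{10 u}{3}$ ($H{\left(u \right)} = \frac{10 u}{3} - 3 = -3 + \frac{10 u}{3}$)
$\left(-121 + 462\right) \left(H{\left(-9 \right)} + 186\right) = \left(-121 + 462\right) \left(\left(-3 + \frac{10}{3} \left(-9\right)\right) + 186\right) = 341 \left(\left(-3 - 30\right) + 186\right) = 341 \left(-33 + 186\right) = 341 \cdot 153 = 52173$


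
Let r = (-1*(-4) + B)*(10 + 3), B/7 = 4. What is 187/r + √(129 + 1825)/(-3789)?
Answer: 187/416 - √1954/3789 ≈ 0.43785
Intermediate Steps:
B = 28 (B = 7*4 = 28)
r = 416 (r = (-1*(-4) + 28)*(10 + 3) = (4 + 28)*13 = 32*13 = 416)
187/r + √(129 + 1825)/(-3789) = 187/416 + √(129 + 1825)/(-3789) = 187*(1/416) + √1954*(-1/3789) = 187/416 - √1954/3789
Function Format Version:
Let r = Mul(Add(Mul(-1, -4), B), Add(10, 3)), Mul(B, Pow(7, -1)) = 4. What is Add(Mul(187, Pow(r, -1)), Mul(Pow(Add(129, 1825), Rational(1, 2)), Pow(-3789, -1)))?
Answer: Add(Rational(187, 416), Mul(Rational(-1, 3789), Pow(1954, Rational(1, 2)))) ≈ 0.43785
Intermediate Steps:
B = 28 (B = Mul(7, 4) = 28)
r = 416 (r = Mul(Add(Mul(-1, -4), 28), Add(10, 3)) = Mul(Add(4, 28), 13) = Mul(32, 13) = 416)
Add(Mul(187, Pow(r, -1)), Mul(Pow(Add(129, 1825), Rational(1, 2)), Pow(-3789, -1))) = Add(Mul(187, Pow(416, -1)), Mul(Pow(Add(129, 1825), Rational(1, 2)), Pow(-3789, -1))) = Add(Mul(187, Rational(1, 416)), Mul(Pow(1954, Rational(1, 2)), Rational(-1, 3789))) = Add(Rational(187, 416), Mul(Rational(-1, 3789), Pow(1954, Rational(1, 2))))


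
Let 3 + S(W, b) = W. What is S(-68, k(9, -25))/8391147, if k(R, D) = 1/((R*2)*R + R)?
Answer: -71/8391147 ≈ -8.4613e-6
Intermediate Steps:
k(R, D) = 1/(R + 2*R**2) (k(R, D) = 1/((2*R)*R + R) = 1/(2*R**2 + R) = 1/(R + 2*R**2))
S(W, b) = -3 + W
S(-68, k(9, -25))/8391147 = (-3 - 68)/8391147 = -71*1/8391147 = -71/8391147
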